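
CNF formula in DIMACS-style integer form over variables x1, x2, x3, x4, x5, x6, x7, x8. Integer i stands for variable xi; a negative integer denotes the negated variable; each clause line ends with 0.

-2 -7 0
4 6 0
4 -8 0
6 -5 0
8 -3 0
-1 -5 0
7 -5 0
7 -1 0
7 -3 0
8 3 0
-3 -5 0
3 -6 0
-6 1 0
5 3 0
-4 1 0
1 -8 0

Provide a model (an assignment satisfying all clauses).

x1=1, x2=0, x3=1, x4=1, x5=0, x6=0, x7=1, x8=1

x2 occurs only negated in the remaining clauses — set x2 = False.
Try x1 = True.
  then x5 is forced to False.
  then x7 is forced to True.
  then x3 is forced to True.
  then x8 is forced to True.
  then x4 is forced to True.
x6 is now unconstrained; take x6 = False.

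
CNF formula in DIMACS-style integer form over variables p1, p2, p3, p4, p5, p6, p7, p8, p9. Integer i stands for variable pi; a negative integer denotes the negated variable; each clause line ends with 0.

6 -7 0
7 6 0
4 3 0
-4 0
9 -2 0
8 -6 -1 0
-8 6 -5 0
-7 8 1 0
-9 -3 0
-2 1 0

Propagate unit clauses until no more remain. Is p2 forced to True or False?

False

(¬p4) is a unit clause: p4 = False.
In (p4 ∨ p3), p4 is now false; p3 must hold, so p3 = True.
In (¬p9 ∨ ¬p3), ¬p3 is now false; ¬p9 must hold, so p9 = False.
In (¬p2 ∨ p9), p9 is now false; ¬p2 must hold, so p2 = False.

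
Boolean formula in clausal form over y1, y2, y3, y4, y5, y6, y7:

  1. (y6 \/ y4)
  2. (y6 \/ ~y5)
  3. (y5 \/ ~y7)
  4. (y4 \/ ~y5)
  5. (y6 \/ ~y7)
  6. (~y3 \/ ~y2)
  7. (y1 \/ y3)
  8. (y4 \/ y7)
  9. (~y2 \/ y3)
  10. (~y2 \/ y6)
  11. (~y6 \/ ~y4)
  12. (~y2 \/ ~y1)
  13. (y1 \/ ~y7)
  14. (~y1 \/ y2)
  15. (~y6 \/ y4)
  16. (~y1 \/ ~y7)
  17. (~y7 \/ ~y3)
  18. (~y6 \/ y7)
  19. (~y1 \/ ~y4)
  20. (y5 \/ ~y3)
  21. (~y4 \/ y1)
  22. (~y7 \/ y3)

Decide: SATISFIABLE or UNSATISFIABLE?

UNSATISFIABLE

y7 = True:
  propagation gives y5=True, y6=True, y4=True; an empty clause results — contradiction.
y7 = False:
  propagation gives y4=True, y6=False, y5=False, y2=False; an empty clause results — contradiction.
Every branch closes, so no satisfying assignment exists.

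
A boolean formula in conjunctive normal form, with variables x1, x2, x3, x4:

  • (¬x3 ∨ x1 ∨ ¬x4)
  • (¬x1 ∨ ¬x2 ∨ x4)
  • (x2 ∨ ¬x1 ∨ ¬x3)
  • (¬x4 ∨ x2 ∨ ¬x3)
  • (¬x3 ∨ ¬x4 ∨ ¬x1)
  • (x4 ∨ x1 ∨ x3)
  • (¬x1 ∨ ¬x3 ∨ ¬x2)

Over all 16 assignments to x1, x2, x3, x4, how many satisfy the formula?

7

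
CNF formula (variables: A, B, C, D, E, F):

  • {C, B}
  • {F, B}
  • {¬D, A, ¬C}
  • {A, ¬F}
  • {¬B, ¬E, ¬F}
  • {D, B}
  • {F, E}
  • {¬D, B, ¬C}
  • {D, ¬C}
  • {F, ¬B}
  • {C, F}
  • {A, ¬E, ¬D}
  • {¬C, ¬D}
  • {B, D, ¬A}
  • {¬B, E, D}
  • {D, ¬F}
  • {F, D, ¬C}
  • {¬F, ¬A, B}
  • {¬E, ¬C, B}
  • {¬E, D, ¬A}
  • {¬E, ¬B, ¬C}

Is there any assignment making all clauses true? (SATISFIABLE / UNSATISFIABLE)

Try A = True.
Branch on B: take B = True.
  then F is forced to True.
  then E is forced to False.
  then D is forced to True.
  then C is forced to False.
So A=T  B=T  C=F  D=T  E=F  F=T is a satisfying assignment.

SATISFIABLE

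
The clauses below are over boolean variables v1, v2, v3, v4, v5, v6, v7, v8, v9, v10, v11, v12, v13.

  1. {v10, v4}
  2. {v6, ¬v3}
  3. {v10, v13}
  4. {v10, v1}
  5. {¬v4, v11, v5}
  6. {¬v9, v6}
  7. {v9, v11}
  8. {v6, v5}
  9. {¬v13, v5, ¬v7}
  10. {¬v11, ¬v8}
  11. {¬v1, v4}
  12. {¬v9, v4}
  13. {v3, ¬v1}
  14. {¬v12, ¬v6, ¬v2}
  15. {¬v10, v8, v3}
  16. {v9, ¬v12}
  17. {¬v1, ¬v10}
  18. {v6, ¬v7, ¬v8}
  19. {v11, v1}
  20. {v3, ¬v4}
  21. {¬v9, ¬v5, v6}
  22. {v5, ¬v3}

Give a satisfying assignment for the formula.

Pure literal: v2 appears only negated; assign v2 = False.
Try v1 = True.
  then v4 is forced to True.
  then v3 is forced to True.
  then v6 is forced to True.
  then v10 is forced to False.
  then v13 is forced to True.
  then v5 is forced to True.
Set v8 = False and propagate.
The remaining clauses are satisfied by v7 = True, v9 = True, v11 = False, v12 = True.

v1=T, v2=F, v3=T, v4=T, v5=T, v6=T, v7=T, v8=F, v9=T, v10=F, v11=F, v12=T, v13=T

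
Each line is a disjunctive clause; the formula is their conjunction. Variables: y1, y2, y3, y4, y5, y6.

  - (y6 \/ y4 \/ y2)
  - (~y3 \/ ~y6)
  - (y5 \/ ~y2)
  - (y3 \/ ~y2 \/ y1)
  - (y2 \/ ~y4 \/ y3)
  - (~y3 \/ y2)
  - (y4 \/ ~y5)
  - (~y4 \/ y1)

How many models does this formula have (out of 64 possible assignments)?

5

Satisfying assignments:
  y1=0 y2=0 y3=0 y4=0 y5=0 y6=1
  y1=1 y2=0 y3=0 y4=0 y5=0 y6=1
  y1=1 y2=1 y3=0 y4=1 y5=1 y6=0
  y1=1 y2=1 y3=0 y4=1 y5=1 y6=1
  y1=1 y2=1 y3=1 y4=1 y5=1 y6=0
Count: 5.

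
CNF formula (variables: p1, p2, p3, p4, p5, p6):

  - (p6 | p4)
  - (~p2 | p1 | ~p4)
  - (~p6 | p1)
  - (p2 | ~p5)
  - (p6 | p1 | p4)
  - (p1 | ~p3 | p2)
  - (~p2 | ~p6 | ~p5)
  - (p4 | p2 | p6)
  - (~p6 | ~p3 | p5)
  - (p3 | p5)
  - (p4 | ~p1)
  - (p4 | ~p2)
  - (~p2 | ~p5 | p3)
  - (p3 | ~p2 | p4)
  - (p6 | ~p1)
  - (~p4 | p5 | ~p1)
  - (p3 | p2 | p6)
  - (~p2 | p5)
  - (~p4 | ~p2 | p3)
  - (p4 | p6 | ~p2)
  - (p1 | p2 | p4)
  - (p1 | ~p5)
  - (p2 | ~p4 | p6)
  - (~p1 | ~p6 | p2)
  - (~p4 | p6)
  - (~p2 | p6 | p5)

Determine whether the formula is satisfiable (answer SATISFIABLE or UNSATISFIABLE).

UNSATISFIABLE

p2 = True:
  propagation gives p4=True, p1=True, p6=True, p5=False; an empty clause results — contradiction.
p2 = False:
  propagation gives p5=False, p3=True, p1=True, p6=False; an empty clause results — contradiction.
Every branch closes, so no satisfying assignment exists.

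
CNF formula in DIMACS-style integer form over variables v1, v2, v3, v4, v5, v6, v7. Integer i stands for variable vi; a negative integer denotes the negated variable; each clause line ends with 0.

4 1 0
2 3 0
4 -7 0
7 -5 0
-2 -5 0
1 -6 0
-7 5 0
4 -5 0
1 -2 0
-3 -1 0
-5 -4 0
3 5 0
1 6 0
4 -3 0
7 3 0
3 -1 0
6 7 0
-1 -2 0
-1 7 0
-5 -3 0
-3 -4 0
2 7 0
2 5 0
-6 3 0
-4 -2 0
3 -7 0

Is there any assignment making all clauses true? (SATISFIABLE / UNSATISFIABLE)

v3 = True:
  propagation gives v1=False, v4=True; an empty clause results — contradiction.
v3 = False:
  propagation gives v2=True, v5=False; an empty clause results — contradiction.
Every branch closes, so no satisfying assignment exists.

UNSATISFIABLE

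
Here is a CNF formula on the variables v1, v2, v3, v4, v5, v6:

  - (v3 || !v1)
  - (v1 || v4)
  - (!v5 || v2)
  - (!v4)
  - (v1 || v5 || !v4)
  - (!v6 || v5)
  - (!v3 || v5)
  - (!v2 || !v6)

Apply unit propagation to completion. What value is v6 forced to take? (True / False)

Unit clause (!v4) sets v4 = False.
(v4 || v1): since v4 = False, the clause reduces to (v1). v1 = True.
From (!v1 || v3) and v1 = True: v3 = True.
From (v5 || !v3) and v3 = True: v5 = True.
In (v2 || !v5), !v5 is now false; v2 must hold, so v2 = True.
(!v6 || !v2) with v2 = True leaves only !v6, so v6 = False.

False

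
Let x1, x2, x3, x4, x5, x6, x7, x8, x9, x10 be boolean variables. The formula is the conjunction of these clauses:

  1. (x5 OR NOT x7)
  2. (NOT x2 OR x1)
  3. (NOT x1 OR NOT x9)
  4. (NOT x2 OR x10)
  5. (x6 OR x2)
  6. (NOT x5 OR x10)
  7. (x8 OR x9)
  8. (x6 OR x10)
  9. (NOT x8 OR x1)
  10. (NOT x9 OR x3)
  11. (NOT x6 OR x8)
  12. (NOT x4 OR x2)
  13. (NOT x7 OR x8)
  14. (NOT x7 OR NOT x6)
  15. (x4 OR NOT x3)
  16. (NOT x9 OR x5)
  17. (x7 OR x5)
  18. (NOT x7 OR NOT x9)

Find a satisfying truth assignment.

x1=1, x2=1, x3=0, x4=1, x5=1, x6=1, x7=0, x8=1, x9=0, x10=1

Pure literal: x10 appears only positively; assign x10 = True.
Branch on x1: take x1 = True.
  then x9 is forced to False.
  then x8 is forced to True.
The remaining clauses are satisfied by x2 = True, x3 = False, x4 = True, x5 = True, x6 = True, x7 = False.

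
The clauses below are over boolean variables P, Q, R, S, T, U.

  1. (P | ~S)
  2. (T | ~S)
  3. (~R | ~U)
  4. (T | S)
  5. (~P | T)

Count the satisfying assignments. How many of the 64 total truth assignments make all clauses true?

Split on S, then T.
  S=1, T=1: Q free; 3 ways for (P,R,U) × 2^1 = 6.
  S=1, T=0: a clause becomes empty — 0.
  S=0, T=1: P, Q free; 3 ways for (R,U) × 2^2 = 12.
  S=0, T=0: a clause becomes empty — 0.
Total: 6 + 0 + 12 + 0 = 18.

18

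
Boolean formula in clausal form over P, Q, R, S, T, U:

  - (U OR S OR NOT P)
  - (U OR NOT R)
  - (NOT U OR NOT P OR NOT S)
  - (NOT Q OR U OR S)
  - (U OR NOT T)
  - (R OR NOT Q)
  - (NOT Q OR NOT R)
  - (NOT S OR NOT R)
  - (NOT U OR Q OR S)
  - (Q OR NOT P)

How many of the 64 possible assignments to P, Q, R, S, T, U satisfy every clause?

4

Satisfying assignments:
  P=0 Q=0 R=0 S=0 T=0 U=0
  P=0 Q=0 R=0 S=1 T=0 U=0
  P=0 Q=0 R=0 S=1 T=0 U=1
  P=0 Q=0 R=0 S=1 T=1 U=1
Count: 4.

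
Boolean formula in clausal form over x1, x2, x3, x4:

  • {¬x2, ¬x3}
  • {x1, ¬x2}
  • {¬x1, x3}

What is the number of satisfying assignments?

The models are:
  x1=0 x2=0 x3=0 x4=0
  x1=0 x2=0 x3=0 x4=1
  x1=0 x2=0 x3=1 x4=0
  x1=0 x2=0 x3=1 x4=1
  x1=1 x2=0 x3=1 x4=0
  x1=1 x2=0 x3=1 x4=1
That's 6 in total.

6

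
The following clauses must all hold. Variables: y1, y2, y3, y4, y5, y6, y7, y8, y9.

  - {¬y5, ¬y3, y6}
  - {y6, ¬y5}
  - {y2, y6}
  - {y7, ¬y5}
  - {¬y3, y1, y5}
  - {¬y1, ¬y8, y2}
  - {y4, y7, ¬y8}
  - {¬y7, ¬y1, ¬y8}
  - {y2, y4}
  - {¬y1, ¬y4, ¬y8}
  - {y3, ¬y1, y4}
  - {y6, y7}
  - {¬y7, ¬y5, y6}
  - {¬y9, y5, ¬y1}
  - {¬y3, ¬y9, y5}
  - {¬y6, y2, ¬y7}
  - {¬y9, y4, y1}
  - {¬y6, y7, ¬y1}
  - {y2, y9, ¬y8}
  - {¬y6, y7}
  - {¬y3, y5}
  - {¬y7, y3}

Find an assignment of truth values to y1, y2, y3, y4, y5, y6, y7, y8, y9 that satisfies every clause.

y2 occurs only positively in the remaining clauses — set y2 = True.
y8 occurs only negated in the remaining clauses — set y8 = False.
Branch on y1: take y1 = True.
Try y3 = True.
  then y5 is forced to True.
  then y6 is forced to True.
  then y7 is forced to True.
y4, y9 are now unconstrained; take y4 = True, y9 = True.
Every clause has at least one true literal under this assignment.
Check each clause:
  1. {¬y3, ¬y5, y6} — y6 is true.
  2. {¬y5, y6} — y6 is true.
  3. {y6, y2} — y2 is true.
  4. {¬y5, y7} — y7 is true.
  5. {¬y3, y1, y5} — y5 is true.
  6. {y2, ¬y1, ¬y8} — ¬y8 is true.
  7. {y4, y7, ¬y8} — ¬y8 is true.
  8. {¬y8, ¬y1, ¬y7} — ¬y8 is true.
  9. {y4, y2} — y2 is true.
  10. {¬y4, ¬y1, ¬y8} — ¬y8 is true.
  11. {¬y1, y3, y4} — y3 is true.
  12. {y7, y6} — y6 is true.
  13. {y6, ¬y5, ¬y7} — y6 is true.
  14. {¬y1, ¬y9, y5} — y5 is true.
  15. {¬y3, y5, ¬y9} — y5 is true.
  16. {y2, ¬y6, ¬y7} — y2 is true.
  17. {y1, ¬y9, y4} — y1 is true.
  18. {¬y1, ¬y6, y7} — y7 is true.
  19. {y2, ¬y8, y9} — ¬y8 is true.
  20. {¬y6, y7} — y7 is true.
  21. {y5, ¬y3} — y5 is true.
  22. {y3, ¬y7} — y3 is true.

y1 = True  y2 = True  y3 = True  y4 = True  y5 = True  y6 = True  y7 = True  y8 = False  y9 = True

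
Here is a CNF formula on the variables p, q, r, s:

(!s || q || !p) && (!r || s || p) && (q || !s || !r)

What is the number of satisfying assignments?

Case analysis on s and p:
  s=1, p=1: remaining (q,r) ∈ {(1,0); (1,1)} — 2.
  s=1, p=0: remaining (q,r) ∈ {(0,0); (1,0); (1,1)} — 3.
  s=0, p=1: remaining (q,r) ∈ {(0,0); (0,1); (1,0); (1,1)} — 4.
  s=0, p=0: remaining (q,r) ∈ {(0,0); (1,0)} — 2.
Total: 2 + 3 + 4 + 2 = 11.

11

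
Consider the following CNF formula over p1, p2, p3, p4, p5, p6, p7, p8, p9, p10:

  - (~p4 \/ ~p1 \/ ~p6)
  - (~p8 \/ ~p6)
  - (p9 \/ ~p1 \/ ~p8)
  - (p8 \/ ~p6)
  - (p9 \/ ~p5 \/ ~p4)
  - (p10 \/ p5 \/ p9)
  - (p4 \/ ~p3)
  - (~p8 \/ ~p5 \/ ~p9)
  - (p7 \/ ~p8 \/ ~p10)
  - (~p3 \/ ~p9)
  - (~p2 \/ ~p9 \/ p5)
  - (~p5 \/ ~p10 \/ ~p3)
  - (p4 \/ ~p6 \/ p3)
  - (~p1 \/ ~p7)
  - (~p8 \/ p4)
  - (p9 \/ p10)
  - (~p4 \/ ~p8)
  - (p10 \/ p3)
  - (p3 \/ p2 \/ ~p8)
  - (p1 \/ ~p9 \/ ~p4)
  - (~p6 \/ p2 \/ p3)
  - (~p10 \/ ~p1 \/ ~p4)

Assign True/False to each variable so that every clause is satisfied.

p1=1, p2=1, p3=0, p4=0, p5=1, p6=0, p7=0, p8=0, p9=0, p10=1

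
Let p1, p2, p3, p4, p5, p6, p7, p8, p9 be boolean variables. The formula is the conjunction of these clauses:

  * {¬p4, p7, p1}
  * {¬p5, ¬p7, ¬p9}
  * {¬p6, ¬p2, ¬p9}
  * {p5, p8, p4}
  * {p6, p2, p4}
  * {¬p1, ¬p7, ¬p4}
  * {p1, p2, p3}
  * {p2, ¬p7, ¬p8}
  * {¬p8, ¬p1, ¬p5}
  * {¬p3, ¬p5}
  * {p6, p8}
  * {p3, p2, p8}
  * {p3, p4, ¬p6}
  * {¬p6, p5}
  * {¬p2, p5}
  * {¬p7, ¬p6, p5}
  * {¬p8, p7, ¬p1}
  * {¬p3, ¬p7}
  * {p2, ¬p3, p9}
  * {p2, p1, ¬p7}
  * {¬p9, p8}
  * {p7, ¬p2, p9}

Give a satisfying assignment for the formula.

p1 = False, p2 = True, p3 = False, p4 = True, p5 = True, p6 = True, p7 = True, p8 = True, p9 = False

Check each clause:
  1. {p1, ¬p4, p7} — p7 is true.
  2. {¬p9, ¬p7, ¬p5} — ¬p9 is true.
  3. {¬p2, ¬p6, ¬p9} — ¬p9 is true.
  4. {p8, p5, p4} — p8 is true.
  5. {p2, p4, p6} — p2 is true.
  6. {¬p1, ¬p4, ¬p7} — ¬p1 is true.
  7. {p3, p2, p1} — p2 is true.
  8. {¬p7, ¬p8, p2} — p2 is true.
  9. {¬p5, ¬p8, ¬p1} — ¬p1 is true.
  10. {¬p5, ¬p3} — ¬p3 is true.
  11. {p8, p6} — p8 is true.
  12. {p2, p3, p8} — p8 is true.
  13. {¬p6, p4, p3} — p4 is true.
  14. {¬p6, p5} — p5 is true.
  15. {¬p2, p5} — p5 is true.
  16. {¬p6, ¬p7, p5} — p5 is true.
  17. {¬p8, p7, ¬p1} — ¬p1 is true.
  18. {¬p3, ¬p7} — ¬p3 is true.
  19. {p2, p9, ¬p3} — p2 is true.
  20. {p1, ¬p7, p2} — p2 is true.
  21. {¬p9, p8} — p8 is true.
  22. {p9, ¬p2, p7} — p7 is true.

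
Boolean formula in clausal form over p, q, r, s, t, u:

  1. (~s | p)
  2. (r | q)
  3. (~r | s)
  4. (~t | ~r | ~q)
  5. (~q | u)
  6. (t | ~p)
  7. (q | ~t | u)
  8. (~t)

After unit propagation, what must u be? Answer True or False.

(~t) is a unit clause: t = False.
(t | ~p): since t = False, the clause reduces to (~p). p = False.
In (~s | p), p is now false; ~s must hold, so s = False.
In (~r | s), s is now false; ~r must hold, so r = False.
In (r | q), r is now false; q must hold, so q = True.
(~q | u): since q = True, the clause reduces to (u). u = True.

True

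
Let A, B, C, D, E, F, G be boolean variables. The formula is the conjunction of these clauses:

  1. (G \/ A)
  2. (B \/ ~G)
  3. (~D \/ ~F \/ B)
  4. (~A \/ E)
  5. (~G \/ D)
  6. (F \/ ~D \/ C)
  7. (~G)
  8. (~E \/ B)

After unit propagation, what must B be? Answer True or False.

Unit clause (~G) sets G = False.
From (G \/ A) and G = False: A = True.
In (~A \/ E), ~A is now false; E must hold, so E = True.
(~E \/ B) with E = True leaves only B, so B = True.

True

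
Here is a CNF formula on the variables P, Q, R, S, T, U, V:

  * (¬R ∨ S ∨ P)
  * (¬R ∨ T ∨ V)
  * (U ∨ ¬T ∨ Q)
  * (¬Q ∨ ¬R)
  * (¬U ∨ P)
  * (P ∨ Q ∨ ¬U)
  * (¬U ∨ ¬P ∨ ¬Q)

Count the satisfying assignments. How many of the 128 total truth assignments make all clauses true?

Case analysis on P and Q:
  P=T, Q=T: forces R=F; U=F; S, T, V free → 2^3 = 8.
  P=T, Q=F: S free; 10 ways for (R,T,U,V) × 2^1 = 20.
  P=F, Q=T: forces R=F; U=F; S, T, V free → 2^3 = 8.
  P=F, Q=F: 5 of the 32 assignments to (R,S,T,U,V) work.
Total: 8 + 20 + 8 + 5 = 41.

41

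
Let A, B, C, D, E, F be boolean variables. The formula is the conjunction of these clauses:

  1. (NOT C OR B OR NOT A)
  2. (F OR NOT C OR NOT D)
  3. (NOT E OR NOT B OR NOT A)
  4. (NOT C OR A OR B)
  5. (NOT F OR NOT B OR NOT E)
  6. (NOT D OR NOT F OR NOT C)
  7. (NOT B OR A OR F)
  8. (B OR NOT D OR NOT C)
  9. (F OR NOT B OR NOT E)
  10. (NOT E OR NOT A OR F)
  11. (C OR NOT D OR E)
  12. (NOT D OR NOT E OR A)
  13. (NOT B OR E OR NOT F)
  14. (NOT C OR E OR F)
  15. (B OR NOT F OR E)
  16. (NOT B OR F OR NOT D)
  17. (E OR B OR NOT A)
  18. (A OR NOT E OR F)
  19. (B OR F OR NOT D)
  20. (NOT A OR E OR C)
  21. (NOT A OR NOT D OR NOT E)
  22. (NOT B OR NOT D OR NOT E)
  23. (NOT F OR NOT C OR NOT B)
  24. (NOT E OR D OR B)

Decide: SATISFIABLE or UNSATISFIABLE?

Set A = False and propagate.
For the remaining variables, B = False, C = False, D = False, E = False, F = False works.
So A=F, B=F, C=F, D=F, E=F, F=F is a satisfying assignment.

SATISFIABLE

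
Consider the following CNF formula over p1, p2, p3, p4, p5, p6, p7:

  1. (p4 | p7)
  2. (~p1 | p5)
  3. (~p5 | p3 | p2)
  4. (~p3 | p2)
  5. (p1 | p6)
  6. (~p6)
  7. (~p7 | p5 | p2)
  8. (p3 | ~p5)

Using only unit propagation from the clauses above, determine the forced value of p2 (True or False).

(~p6) stands alone — p6 = False.
(p6 | p1): since p6 = False, the clause reduces to (p1). p1 = True.
From (~p1 | p5) and p1 = True: p5 = True.
(p3 | ~p5): since p5 = True, the clause reduces to (p3). p3 = True.
From (~p3 | p2) and p3 = True: p2 = True.

True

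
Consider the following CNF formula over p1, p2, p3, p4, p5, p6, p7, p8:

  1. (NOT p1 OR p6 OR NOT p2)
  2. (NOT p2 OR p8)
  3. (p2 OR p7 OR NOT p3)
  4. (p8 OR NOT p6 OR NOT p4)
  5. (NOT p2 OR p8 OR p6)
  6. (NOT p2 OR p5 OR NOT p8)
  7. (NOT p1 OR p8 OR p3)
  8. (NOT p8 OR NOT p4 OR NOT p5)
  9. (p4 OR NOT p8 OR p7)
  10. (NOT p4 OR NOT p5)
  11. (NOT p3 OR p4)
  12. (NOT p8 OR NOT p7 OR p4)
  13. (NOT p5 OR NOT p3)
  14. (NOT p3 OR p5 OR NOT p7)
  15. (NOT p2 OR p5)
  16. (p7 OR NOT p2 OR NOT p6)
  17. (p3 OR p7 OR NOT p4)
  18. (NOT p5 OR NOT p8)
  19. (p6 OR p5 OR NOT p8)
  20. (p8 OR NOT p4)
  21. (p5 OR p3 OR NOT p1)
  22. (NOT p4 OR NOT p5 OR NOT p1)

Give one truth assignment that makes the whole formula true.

p1 occurs only negated in the remaining clauses — set p1 = False.
Set p2 = False and propagate.
Set p3 = False and propagate.
Branch on p4: take p4 = False.
The remaining clauses are satisfied by p5 = True, p6 = True, p7 = False, p8 = False.
Every clause has at least one true literal under this assignment.
Check each clause:
  1. (NOT p2 OR NOT p1 OR p6) — p6 is true.
  2. (p8 OR NOT p2) — NOT p2 is true.
  3. (NOT p3 OR p2 OR p7) — NOT p3 is true.
  4. (p8 OR NOT p4 OR NOT p6) — NOT p4 is true.
  5. (NOT p2 OR p8 OR p6) — NOT p2 is true.
  6. (NOT p2 OR p5 OR NOT p8) — NOT p8 is true.
  7. (NOT p1 OR p8 OR p3) — NOT p1 is true.
  8. (NOT p5 OR NOT p8 OR NOT p4) — NOT p8 is true.
  9. (p7 OR p4 OR NOT p8) — NOT p8 is true.
  10. (NOT p4 OR NOT p5) — NOT p4 is true.
  11. (NOT p3 OR p4) — NOT p3 is true.
  12. (NOT p8 OR p4 OR NOT p7) — NOT p8 is true.
  13. (NOT p5 OR NOT p3) — NOT p3 is true.
  14. (p5 OR NOT p3 OR NOT p7) — NOT p7 is true.
  15. (NOT p2 OR p5) — p5 is true.
  16. (NOT p6 OR NOT p2 OR p7) — NOT p2 is true.
  17. (p7 OR NOT p4 OR p3) — NOT p4 is true.
  18. (NOT p5 OR NOT p8) — NOT p8 is true.
  19. (NOT p8 OR p5 OR p6) — NOT p8 is true.
  20. (NOT p4 OR p8) — NOT p4 is true.
  21. (p5 OR NOT p1 OR p3) — p5 is true.
  22. (NOT p1 OR NOT p4 OR NOT p5) — NOT p4 is true.

p1=False, p2=False, p3=False, p4=False, p5=True, p6=True, p7=False, p8=False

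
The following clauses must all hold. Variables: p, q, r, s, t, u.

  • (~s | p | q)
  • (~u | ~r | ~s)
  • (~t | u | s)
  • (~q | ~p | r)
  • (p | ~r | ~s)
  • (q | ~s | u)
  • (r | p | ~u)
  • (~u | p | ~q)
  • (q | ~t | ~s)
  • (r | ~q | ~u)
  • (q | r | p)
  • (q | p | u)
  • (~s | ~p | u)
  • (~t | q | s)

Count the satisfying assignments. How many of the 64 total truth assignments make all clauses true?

13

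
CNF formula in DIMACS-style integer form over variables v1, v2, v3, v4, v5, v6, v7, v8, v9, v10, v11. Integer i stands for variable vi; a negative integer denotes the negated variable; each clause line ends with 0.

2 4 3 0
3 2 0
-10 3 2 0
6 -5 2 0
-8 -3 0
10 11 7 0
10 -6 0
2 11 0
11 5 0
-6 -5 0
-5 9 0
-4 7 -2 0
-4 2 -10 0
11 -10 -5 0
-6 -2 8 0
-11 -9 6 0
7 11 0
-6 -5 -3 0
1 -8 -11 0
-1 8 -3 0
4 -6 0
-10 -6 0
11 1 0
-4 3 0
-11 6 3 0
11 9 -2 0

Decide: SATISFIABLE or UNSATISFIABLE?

SATISFIABLE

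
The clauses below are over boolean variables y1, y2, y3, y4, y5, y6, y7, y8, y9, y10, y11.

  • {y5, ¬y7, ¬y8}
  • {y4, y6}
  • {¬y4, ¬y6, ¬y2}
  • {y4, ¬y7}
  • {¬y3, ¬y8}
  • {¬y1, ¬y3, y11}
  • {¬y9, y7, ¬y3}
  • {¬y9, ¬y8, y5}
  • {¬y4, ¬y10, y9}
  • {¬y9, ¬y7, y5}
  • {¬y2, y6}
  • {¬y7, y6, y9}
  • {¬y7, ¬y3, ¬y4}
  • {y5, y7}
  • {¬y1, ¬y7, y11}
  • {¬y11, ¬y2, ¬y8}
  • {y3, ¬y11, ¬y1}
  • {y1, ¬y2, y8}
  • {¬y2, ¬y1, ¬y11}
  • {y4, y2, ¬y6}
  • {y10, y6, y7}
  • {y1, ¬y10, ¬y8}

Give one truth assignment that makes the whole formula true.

Pure literal: y5 appears only positively; assign y5 = True.
Try y1 = False.
Branch on y2: take y2 = True.
  then y6 is forced to True.
  then y4 is forced to False.
  then y7 is forced to False.
  then y8 is forced to True.
  then y3 is forced to False.
  then y11 is forced to False.
  then y10 is forced to False.
y9 is now unconstrained; take y9 = True.

y1 = F, y2 = T, y3 = F, y4 = F, y5 = T, y6 = T, y7 = F, y8 = T, y9 = T, y10 = F, y11 = F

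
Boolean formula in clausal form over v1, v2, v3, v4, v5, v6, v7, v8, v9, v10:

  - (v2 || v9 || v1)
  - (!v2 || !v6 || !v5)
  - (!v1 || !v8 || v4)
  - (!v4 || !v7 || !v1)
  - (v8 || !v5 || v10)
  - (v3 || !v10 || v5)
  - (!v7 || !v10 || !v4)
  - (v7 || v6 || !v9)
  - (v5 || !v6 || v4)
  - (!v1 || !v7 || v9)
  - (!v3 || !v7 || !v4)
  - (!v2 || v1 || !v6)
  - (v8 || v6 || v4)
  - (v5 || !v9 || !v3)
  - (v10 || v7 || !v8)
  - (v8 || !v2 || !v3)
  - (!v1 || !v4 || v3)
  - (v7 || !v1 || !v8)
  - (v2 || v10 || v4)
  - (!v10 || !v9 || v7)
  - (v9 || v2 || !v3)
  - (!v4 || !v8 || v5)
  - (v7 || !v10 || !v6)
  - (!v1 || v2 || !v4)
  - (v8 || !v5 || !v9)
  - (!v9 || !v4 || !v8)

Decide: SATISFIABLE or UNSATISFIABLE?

Try v1 = False.
Set v2 = True and propagate.
  then v6 is forced to False.
Try v3 = True.
  then v8 is forced to True.
The remaining clauses are satisfied by v4 = False, v5 = True, v7 = True, v9 = True, v10 = True.
So v1 = False  v2 = True  v3 = True  v4 = False  v5 = True  v6 = False  v7 = True  v8 = True  v9 = True  v10 = True is a satisfying assignment.

SATISFIABLE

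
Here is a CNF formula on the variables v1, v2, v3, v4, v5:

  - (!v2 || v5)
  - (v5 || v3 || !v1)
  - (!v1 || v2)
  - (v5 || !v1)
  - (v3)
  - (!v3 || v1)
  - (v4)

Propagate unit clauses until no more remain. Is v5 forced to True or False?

True

(v3) is a unit clause: v3 = True.
In (!v3 || v1), !v3 is now false; v1 must hold, so v1 = True.
(v2 || !v1): since v1 = True, the clause reduces to (v2). v2 = True.
In (!v2 || v5), !v2 is now false; v5 must hold, so v5 = True.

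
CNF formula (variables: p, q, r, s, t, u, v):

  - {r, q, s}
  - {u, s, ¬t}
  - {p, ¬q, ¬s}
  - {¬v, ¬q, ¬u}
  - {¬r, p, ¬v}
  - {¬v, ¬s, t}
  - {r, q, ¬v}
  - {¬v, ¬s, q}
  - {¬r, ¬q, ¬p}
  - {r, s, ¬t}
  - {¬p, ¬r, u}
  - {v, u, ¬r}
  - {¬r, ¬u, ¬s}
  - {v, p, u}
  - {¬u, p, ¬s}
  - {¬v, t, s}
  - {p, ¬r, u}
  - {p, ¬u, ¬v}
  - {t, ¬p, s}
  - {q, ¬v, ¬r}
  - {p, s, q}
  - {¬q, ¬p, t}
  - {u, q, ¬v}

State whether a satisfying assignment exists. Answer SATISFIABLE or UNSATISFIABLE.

SATISFIABLE

Set p = False and propagate.
Branch on q: take q = True.
  then s is forced to False.
Set r = True and propagate.
  then v is forced to False.
  then u is forced to True.
t is now unconstrained; take t = True.
So p = F, q = T, r = T, s = F, t = T, u = T, v = F is a satisfying assignment.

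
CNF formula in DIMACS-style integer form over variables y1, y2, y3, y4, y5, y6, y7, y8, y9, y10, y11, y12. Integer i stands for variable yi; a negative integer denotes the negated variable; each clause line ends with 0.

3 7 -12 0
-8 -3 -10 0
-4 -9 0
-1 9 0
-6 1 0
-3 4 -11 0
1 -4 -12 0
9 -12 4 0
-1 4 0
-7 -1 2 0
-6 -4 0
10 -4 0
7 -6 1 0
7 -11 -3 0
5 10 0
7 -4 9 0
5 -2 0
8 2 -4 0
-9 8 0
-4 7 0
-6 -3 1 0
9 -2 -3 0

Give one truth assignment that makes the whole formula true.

y1=0  y2=0  y3=0  y4=0  y5=1  y6=0  y7=0  y8=0  y9=0  y10=1  y11=0  y12=0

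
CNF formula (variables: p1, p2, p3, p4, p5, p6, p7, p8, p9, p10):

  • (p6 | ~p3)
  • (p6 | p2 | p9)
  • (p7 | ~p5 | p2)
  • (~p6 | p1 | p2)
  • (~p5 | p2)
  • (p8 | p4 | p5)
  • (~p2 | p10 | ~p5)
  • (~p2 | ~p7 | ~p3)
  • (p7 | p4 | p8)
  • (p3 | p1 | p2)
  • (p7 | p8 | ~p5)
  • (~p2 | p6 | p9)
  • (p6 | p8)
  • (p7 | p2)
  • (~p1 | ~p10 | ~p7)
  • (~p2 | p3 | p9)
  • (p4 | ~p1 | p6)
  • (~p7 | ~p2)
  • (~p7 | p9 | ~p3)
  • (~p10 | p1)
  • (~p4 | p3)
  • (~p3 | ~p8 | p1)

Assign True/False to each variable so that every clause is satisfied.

p1 = T, p2 = T, p3 = T, p4 = T, p5 = T, p6 = T, p7 = F, p8 = T, p9 = F, p10 = T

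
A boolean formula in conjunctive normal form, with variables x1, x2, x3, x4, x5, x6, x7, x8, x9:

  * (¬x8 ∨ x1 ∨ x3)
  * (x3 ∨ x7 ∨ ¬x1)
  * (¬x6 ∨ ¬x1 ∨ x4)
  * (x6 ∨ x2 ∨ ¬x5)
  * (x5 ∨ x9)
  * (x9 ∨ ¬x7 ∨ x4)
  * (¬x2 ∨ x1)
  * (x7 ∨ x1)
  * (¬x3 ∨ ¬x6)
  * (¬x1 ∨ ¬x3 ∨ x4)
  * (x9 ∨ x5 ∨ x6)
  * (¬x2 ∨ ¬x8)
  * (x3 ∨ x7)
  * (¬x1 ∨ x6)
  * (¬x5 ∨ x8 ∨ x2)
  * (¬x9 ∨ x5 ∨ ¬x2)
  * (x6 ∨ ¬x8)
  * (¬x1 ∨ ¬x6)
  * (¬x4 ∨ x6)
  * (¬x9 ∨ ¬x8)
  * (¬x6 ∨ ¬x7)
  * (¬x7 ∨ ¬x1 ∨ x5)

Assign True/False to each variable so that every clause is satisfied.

x1=False  x2=False  x3=True  x4=False  x5=False  x6=False  x7=True  x8=False  x9=True

Check each clause:
  1. (x3 ∨ x1 ∨ ¬x8) — ¬x8 is true.
  2. (¬x1 ∨ x3 ∨ x7) — x3 is true.
  3. (¬x6 ∨ ¬x1 ∨ x4) — ¬x6 is true.
  4. (x2 ∨ ¬x5 ∨ x6) — ¬x5 is true.
  5. (x5 ∨ x9) — x9 is true.
  6. (¬x7 ∨ x9 ∨ x4) — x9 is true.
  7. (x1 ∨ ¬x2) — ¬x2 is true.
  8. (x7 ∨ x1) — x7 is true.
  9. (¬x3 ∨ ¬x6) — ¬x6 is true.
  10. (¬x3 ∨ x4 ∨ ¬x1) — ¬x1 is true.
  11. (x5 ∨ x6 ∨ x9) — x9 is true.
  12. (¬x8 ∨ ¬x2) — ¬x8 is true.
  13. (x3 ∨ x7) — x3 is true.
  14. (x6 ∨ ¬x1) — ¬x1 is true.
  15. (¬x5 ∨ x8 ∨ x2) — ¬x5 is true.
  16. (¬x9 ∨ ¬x2 ∨ x5) — ¬x2 is true.
  17. (¬x8 ∨ x6) — ¬x8 is true.
  18. (¬x1 ∨ ¬x6) — ¬x6 is true.
  19. (¬x4 ∨ x6) — ¬x4 is true.
  20. (¬x8 ∨ ¬x9) — ¬x8 is true.
  21. (¬x6 ∨ ¬x7) — ¬x6 is true.
  22. (¬x7 ∨ ¬x1 ∨ x5) — ¬x1 is true.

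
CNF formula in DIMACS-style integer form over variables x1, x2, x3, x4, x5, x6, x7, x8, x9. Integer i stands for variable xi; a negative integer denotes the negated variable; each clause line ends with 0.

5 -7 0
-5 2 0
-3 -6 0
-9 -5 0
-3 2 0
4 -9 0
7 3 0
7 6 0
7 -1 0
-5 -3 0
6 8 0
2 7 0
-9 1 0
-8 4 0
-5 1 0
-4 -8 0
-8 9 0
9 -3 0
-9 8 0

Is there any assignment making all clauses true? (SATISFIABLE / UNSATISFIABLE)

SATISFIABLE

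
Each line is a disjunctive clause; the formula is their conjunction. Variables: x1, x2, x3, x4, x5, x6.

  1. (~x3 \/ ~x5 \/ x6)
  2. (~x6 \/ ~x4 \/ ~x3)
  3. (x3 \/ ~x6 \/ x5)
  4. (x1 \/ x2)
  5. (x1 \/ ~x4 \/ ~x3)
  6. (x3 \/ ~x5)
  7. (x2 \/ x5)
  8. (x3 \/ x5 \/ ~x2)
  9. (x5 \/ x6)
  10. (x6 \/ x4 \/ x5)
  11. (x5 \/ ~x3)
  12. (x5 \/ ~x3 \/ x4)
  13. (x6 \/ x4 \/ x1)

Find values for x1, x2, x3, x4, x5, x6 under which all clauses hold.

Branch on x1: take x1 = False.
  then x2 is forced to True.
The remaining clauses are satisfied by x3 = True, x4 = False, x5 = True, x6 = True.

x1=F, x2=T, x3=T, x4=F, x5=T, x6=T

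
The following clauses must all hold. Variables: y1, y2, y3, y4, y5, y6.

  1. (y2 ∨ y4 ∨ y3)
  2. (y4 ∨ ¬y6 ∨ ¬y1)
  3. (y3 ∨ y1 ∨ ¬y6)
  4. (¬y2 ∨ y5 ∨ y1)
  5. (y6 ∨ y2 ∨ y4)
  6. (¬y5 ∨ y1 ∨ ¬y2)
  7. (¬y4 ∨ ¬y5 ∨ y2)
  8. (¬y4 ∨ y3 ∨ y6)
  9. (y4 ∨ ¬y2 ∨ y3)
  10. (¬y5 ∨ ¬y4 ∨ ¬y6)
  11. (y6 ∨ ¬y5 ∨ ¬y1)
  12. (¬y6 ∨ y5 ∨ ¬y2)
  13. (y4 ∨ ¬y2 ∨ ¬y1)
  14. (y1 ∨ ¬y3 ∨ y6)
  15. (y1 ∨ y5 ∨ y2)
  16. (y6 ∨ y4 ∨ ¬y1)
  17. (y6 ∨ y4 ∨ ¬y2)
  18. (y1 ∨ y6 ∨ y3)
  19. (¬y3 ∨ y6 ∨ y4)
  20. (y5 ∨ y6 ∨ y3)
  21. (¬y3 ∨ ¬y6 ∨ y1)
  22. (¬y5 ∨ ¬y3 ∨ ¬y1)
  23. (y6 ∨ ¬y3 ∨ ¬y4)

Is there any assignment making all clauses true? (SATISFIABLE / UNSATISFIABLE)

SATISFIABLE

Set y1 = True and propagate.
For the remaining variables, y2 = False, y3 = True, y4 = True, y5 = False, y6 = True works.
Every clause has at least one true literal under this assignment.
So y1 = True, y2 = False, y3 = True, y4 = True, y5 = False, y6 = True is a satisfying assignment.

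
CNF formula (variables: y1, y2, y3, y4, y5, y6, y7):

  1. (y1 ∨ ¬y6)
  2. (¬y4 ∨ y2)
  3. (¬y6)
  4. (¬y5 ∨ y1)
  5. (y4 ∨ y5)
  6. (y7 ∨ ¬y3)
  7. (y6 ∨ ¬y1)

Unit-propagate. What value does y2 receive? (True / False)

True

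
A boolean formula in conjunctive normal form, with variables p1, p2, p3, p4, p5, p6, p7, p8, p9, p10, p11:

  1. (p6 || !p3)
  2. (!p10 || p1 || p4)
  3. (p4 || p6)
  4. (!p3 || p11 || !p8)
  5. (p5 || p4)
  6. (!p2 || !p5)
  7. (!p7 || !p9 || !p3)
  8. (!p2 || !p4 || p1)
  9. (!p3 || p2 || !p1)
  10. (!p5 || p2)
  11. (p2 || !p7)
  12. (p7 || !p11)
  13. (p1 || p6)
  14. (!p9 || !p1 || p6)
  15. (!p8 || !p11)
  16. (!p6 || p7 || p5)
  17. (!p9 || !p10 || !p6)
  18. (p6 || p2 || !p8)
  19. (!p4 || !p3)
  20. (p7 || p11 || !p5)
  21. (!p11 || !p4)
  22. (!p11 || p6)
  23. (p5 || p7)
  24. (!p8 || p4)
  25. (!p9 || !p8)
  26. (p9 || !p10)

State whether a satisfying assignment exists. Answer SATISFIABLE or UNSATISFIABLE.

SATISFIABLE

Pure literal: p3 appears only negated; assign p3 = False.
p10 occurs only negated in the remaining clauses — set p10 = False.
Set p1 = True and propagate.
Try p2 = True.
  then p5 is forced to False.
  then p4 is forced to True.
  then p11 is forced to False.
  then p7 is forced to True.
Set p6 = False and propagate.
  then p9 is forced to False.
p8 is now unconstrained; take p8 = True.
So p1=T, p2=T, p3=F, p4=T, p5=F, p6=F, p7=T, p8=T, p9=F, p10=F, p11=F is a satisfying assignment.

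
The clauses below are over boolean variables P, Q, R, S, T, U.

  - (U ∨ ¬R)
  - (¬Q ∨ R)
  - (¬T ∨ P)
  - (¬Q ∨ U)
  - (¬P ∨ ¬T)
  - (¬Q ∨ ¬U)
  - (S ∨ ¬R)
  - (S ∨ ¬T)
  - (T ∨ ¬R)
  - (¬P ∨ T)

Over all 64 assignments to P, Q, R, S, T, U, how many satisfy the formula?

4

The models are:
  P=F Q=F R=F S=F T=F U=F
  P=F Q=F R=F S=F T=F U=T
  P=F Q=F R=F S=T T=F U=F
  P=F Q=F R=F S=T T=F U=T
That's 4 in total.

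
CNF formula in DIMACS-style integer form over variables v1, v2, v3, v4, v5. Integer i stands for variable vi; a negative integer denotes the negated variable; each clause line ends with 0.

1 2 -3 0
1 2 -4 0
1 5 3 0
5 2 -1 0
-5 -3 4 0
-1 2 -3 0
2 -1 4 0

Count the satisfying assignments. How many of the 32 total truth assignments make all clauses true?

Case analysis on v1 and v2:
  v1=1, v2=1: 7 of the 8 assignments to (v3,v4,v5) work.
  v1=1, v2=0: remaining (v3,v4,v5) ∈ {(0,1,1)} — 1.
  v1=0, v2=1: 5 of the 8 assignments to (v3,v4,v5) work.
  v1=0, v2=0: remaining (v3,v4,v5) ∈ {(0,0,1)} — 1.
Total: 7 + 1 + 5 + 1 = 14.

14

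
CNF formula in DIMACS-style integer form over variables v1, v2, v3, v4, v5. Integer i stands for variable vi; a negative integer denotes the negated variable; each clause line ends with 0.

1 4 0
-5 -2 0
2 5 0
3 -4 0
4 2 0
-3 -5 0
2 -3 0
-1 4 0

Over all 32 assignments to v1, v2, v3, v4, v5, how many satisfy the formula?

The models are:
  v1=0 v2=1 v3=1 v4=1 v5=0
  v1=1 v2=1 v3=1 v4=1 v5=0
That's 2 in total.

2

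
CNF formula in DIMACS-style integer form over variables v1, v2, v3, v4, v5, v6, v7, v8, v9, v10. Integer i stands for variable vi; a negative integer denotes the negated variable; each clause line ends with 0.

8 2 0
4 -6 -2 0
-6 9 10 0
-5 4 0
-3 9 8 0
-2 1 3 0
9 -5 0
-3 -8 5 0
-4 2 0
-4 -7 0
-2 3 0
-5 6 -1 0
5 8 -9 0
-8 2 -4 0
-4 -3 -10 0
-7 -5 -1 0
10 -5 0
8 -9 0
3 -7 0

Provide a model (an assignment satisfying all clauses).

Pure literal: v7 appears only negated; assign v7 = False.
Try v1 = False.
Set v2 = False and propagate.
  then v8 is forced to True.
  then v4 is forced to False.
  then v5 is forced to False.
  then v3 is forced to False.
Set v6 = False and propagate.
v9, v10 are now unconstrained; take v9 = False, v10 = False.
Every clause has at least one true literal under this assignment.

v1=F, v2=F, v3=F, v4=F, v5=F, v6=F, v7=F, v8=T, v9=F, v10=F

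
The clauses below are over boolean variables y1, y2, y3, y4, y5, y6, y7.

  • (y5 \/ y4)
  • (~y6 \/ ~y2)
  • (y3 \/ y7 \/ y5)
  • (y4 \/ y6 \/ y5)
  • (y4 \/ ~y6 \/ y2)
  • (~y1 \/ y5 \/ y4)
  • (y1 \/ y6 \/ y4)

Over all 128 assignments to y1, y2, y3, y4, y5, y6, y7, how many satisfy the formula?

Split on y4, then y5.
  y4=1, y5=1: y1, y3, y7 free; 3 ways for (y2,y6) × 2^3 = 24.
  y4=1, y5=0: y1 free; 9 ways for (y2,y3,y6,y7) × 2^1 = 18.
  y4=0, y5=1: forces y1=1; y6=0; y2, y3, y7 free → 2^3 = 8.
  y4=0, y5=0: a clause becomes empty — 0.
Total: 24 + 18 + 8 + 0 = 50.

50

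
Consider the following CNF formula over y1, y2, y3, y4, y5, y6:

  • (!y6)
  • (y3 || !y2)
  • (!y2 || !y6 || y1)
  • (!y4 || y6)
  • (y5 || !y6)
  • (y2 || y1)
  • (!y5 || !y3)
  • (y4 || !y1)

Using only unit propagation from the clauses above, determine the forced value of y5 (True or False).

False

Unit clause (!y6) sets y6 = False.
From (y6 || !y4) and y6 = False: y4 = False.
(y4 || !y1) with y4 = False leaves only !y1, so y1 = False.
From (y2 || y1) and y1 = False: y2 = True.
In (y3 || !y2), !y2 is now false; y3 must hold, so y3 = True.
In (!y5 || !y3), !y3 is now false; !y5 must hold, so y5 = False.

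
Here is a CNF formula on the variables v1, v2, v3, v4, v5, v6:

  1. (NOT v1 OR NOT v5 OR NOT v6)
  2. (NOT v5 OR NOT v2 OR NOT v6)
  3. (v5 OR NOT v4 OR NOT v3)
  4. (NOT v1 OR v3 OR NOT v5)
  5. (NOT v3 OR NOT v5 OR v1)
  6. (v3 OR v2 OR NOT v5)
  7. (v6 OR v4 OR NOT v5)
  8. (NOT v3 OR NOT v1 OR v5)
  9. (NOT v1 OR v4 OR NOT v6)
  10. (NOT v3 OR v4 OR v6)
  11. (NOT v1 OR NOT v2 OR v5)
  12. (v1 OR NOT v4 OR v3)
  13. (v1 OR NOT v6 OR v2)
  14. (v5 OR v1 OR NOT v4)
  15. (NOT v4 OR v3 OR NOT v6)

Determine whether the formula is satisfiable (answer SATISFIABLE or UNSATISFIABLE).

SATISFIABLE

Set v1 = True and propagate.
Try v2 = True.
  then v5 is forced to True.
  then v6 is forced to False.
  then v3 is forced to True.
  then v4 is forced to True.
Every clause has at least one true literal under this assignment.
So v1 = T, v2 = T, v3 = T, v4 = T, v5 = T, v6 = F is a satisfying assignment.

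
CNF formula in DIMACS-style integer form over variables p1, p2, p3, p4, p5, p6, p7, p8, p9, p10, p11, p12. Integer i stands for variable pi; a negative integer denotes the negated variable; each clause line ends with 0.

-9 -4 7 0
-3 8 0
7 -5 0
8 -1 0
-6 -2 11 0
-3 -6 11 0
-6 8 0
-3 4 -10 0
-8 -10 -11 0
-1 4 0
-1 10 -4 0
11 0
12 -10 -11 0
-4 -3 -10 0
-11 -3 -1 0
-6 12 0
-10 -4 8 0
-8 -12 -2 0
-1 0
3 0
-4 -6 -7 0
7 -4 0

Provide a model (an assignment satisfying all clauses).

(p11) is a unit clause, so p11 = True.
(NOT p1) is a unit clause, so p1 = False.
The clause (p3) is unit: p3 must be True.
(p8) is a unit clause, so p8 = True.
(NOT p10) is a unit clause, so p10 = False.
p2 occurs only negated in the remaining clauses — set p2 = False.
p5 occurs only negated in the remaining clauses — set p5 = False.
Try p4 = True.
  then p7 is forced to True.
  then p6 is forced to False.
p9, p12 are now unconstrained; take p9 = True, p12 = False.
Check each clause:
  1. (NOT p9 OR NOT p4 OR p7) — p7 is true.
  2. (p8 OR NOT p3) — p8 is true.
  3. (NOT p5 OR p7) — NOT p5 is true.
  4. (p8 OR NOT p1) — p8 is true.
  5. (NOT p6 OR p11 OR NOT p2) — NOT p6 is true.
  6. (NOT p6 OR NOT p3 OR p11) — NOT p6 is true.
  7. (p8 OR NOT p6) — p8 is true.
  8. (NOT p10 OR p4 OR NOT p3) — p4 is true.
  9. (NOT p10 OR NOT p8 OR NOT p11) — NOT p10 is true.
  10. (p4 OR NOT p1) — p4 is true.
  11. (NOT p1 OR p10 OR NOT p4) — NOT p1 is true.
  12. (p11) — p11 is true.
  13. (NOT p10 OR p12 OR NOT p11) — NOT p10 is true.
  14. (NOT p10 OR NOT p4 OR NOT p3) — NOT p10 is true.
  15. (NOT p1 OR NOT p3 OR NOT p11) — NOT p1 is true.
  16. (p12 OR NOT p6) — NOT p6 is true.
  17. (p8 OR NOT p4 OR NOT p10) — p8 is true.
  18. (NOT p12 OR NOT p8 OR NOT p2) — NOT p12 is true.
  19. (NOT p1) — NOT p1 is true.
  20. (p3) — p3 is true.
  21. (NOT p4 OR NOT p7 OR NOT p6) — NOT p6 is true.
  22. (NOT p4 OR p7) — p7 is true.

p1=False, p2=False, p3=True, p4=True, p5=False, p6=False, p7=True, p8=True, p9=True, p10=False, p11=True, p12=False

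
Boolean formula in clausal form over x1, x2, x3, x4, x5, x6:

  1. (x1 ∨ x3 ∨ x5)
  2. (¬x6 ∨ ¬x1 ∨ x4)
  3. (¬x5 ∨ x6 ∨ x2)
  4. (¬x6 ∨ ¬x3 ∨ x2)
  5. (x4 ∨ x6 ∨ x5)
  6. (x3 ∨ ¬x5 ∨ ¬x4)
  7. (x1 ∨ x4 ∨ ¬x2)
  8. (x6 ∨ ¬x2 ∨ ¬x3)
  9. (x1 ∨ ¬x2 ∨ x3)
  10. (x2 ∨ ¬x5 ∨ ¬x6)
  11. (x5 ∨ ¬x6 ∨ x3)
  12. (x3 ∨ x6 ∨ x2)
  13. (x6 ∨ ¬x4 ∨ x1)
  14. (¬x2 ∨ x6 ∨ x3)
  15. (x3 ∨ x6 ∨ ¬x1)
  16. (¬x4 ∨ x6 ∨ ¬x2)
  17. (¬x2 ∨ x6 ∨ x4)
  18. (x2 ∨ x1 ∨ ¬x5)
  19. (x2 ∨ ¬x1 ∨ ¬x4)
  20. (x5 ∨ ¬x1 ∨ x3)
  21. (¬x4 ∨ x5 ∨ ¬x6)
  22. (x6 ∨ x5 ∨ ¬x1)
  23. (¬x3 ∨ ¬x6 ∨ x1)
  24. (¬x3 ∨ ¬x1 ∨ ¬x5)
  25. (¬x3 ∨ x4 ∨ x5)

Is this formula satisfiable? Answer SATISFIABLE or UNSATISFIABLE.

UNSATISFIABLE

x6 = True:
  x1 = True:
    propagation gives x4=True, x2=True, x5=True, x3=True; an empty clause results — contradiction.
  x1 = False:
    propagation gives x3=False, x5=True, x4=False, x2=False; an empty clause results — contradiction.
x6 = False:
  x1 = True:
    propagation gives x3=True, x2=False, x5=False; an empty clause results — contradiction.
  x1 = False:
    propagation gives x4=False, x5=True, x2=True; an empty clause results — contradiction.
Every branch closes, so no satisfying assignment exists.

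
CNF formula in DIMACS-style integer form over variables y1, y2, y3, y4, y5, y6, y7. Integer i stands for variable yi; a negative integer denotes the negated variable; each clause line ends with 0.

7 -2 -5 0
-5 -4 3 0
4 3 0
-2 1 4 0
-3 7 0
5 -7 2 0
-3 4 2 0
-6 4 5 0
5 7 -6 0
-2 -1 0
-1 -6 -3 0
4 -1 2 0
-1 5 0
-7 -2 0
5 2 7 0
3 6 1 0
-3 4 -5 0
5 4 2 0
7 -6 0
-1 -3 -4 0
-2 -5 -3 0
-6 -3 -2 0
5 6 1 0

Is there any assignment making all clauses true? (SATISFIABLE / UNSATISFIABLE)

SATISFIABLE

Set y1 = False and propagate.
Set y2 = False and propagate.
For the remaining variables, y3 = True, y4 = True, y5 = True, y6 = True, y7 = True works.
So y1=F, y2=F, y3=T, y4=T, y5=T, y6=T, y7=T is a satisfying assignment.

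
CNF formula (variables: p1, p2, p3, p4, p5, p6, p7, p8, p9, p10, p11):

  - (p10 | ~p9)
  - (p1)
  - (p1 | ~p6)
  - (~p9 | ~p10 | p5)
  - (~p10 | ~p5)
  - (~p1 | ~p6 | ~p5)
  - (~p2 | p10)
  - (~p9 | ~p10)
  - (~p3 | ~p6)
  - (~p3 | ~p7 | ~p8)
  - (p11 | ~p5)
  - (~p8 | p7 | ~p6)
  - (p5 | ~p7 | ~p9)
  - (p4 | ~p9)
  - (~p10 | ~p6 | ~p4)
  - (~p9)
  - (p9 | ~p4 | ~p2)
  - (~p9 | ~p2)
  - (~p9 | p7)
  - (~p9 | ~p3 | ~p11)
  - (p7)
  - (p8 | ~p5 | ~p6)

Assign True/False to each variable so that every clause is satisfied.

p1=True, p2=False, p3=False, p4=False, p5=False, p6=True, p7=True, p8=False, p9=False, p10=False, p11=False

Check each clause:
  1. (p10 | ~p9) — ~p9 is true.
  2. (p1) — p1 is true.
  3. (~p6 | p1) — p1 is true.
  4. (p5 | ~p9 | ~p10) — ~p10 is true.
  5. (~p5 | ~p10) — ~p5 is true.
  6. (~p1 | ~p5 | ~p6) — ~p5 is true.
  7. (~p2 | p10) — ~p2 is true.
  8. (~p10 | ~p9) — ~p10 is true.
  9. (~p6 | ~p3) — ~p3 is true.
  10. (~p8 | ~p7 | ~p3) — ~p8 is true.
  11. (~p5 | p11) — ~p5 is true.
  12. (~p6 | p7 | ~p8) — ~p8 is true.
  13. (~p9 | ~p7 | p5) — ~p9 is true.
  14. (p4 | ~p9) — ~p9 is true.
  15. (~p6 | ~p10 | ~p4) — ~p4 is true.
  16. (~p9) — ~p9 is true.
  17. (p9 | ~p2 | ~p4) — ~p4 is true.
  18. (~p9 | ~p2) — ~p2 is true.
  19. (p7 | ~p9) — ~p9 is true.
  20. (~p11 | ~p3 | ~p9) — ~p3 is true.
  21. (p7) — p7 is true.
  22. (~p6 | p8 | ~p5) — ~p5 is true.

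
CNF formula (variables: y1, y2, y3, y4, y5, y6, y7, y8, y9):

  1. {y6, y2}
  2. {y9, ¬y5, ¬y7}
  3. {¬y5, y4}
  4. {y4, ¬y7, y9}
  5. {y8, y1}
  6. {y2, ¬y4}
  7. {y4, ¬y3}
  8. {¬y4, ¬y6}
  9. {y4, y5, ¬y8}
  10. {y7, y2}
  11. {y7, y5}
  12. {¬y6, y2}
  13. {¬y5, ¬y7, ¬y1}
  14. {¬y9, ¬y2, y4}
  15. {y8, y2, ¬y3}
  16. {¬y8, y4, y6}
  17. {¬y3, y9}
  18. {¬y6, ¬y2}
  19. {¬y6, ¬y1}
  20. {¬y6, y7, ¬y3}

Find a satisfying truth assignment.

y1 = False, y2 = True, y3 = False, y4 = True, y5 = True, y6 = False, y7 = True, y8 = True, y9 = True

Check each clause:
  1. {y6, y2} — y2 is true.
  2. {¬y5, ¬y7, y9} — y9 is true.
  3. {y4, ¬y5} — y4 is true.
  4. {¬y7, y4, y9} — y4 is true.
  5. {y8, y1} — y8 is true.
  6. {y2, ¬y4} — y2 is true.
  7. {¬y3, y4} — y4 is true.
  8. {¬y6, ¬y4} — ¬y6 is true.
  9. {y5, y4, ¬y8} — y4 is true.
  10. {y7, y2} — y2 is true.
  11. {y7, y5} — y5 is true.
  12. {y2, ¬y6} — ¬y6 is true.
  13. {¬y1, ¬y7, ¬y5} — ¬y1 is true.
  14. {¬y9, y4, ¬y2} — y4 is true.
  15. {y8, ¬y3, y2} — y8 is true.
  16. {y4, ¬y8, y6} — y4 is true.
  17. {¬y3, y9} — y9 is true.
  18. {¬y2, ¬y6} — ¬y6 is true.
  19. {¬y1, ¬y6} — ¬y6 is true.
  20. {y7, ¬y6, ¬y3} — ¬y6 is true.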